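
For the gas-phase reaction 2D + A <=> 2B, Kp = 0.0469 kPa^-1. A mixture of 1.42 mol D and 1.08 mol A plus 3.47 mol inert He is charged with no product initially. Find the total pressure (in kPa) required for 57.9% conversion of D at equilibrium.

P = 335 kPa

Let X = conversion of D (basis 1.42 mol D); extent of reaction ξ = 0.71X.
Mole table: n_D = 1.42 − 1.42X; n_A = 1.08 − 0.71X; n_B = 1.42X; n_I = 3.47 (inert).
Total moles n_T = 5.97 − 0.71X.
Kp = p_B^2 / (p_D^2 p_A) with p_i = (n_i/n_T)·P.
At X = 0.579: the mole-fraction product g(X) = Π y_i^ν_i = 15.72. Since Kp = g(X)·P^{-1}, P = (g/Kp)^(1/1) = (15.72/0.0469)^(1/1) = 335 kPa.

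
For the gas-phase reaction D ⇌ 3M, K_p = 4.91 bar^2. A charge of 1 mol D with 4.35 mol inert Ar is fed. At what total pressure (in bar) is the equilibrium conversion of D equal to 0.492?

P = 5.58 bar

Basis: 1 mol D initially; let X = conversion of D. Extent ξ = X.
Mole table: n_D = 1 − X; n_M = 3X; n_I = 4.35 (inert).
Total moles n_T = 5.35 + 2X.
K_p = p_M^3 / (p_D) with p_i = (n_i/n_T)·P.
At X = 0.492: the mole-fraction product g(X) = Π y_i^ν_i = 0.1578. Since K_p = g(X)·P^{2}, P = (K_p/g)^(1/2) = (4.91/0.1578)^(1/2) = 5.58 bar.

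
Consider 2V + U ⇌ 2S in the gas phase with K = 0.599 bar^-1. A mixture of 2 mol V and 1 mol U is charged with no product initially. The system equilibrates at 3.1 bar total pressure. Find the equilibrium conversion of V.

Take 2 mol V as basis and let X be its fractional conversion, so ξ = X.
Mole table: n_V = 2 − 2X; n_U = 1 − X; n_S = 2X.
Summing: n_T = 3 − X.
Mole fractions y_i = n_i/n_T; K = p_S^2 / (p_V^2 p_U) with p_i = y_i·P.
This yields a degree-3 equation in X; solving on (0,1), X = 0.396.

X = 0.396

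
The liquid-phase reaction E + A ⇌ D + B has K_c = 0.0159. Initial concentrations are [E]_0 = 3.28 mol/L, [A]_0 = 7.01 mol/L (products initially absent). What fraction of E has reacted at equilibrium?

Let X = conversion of E; extent ξ = 3.28·X mol/L.
Concentrations: [E] = 3.28 − 3.28X; [A] = 7.01 − 3.28X; [D] = 3.28X; [B] = 3.28X.
K_c = [D] [B] / ([E] [A]).
Solving K_c = 0.0159 for X ∈ (0,1): X = 0.162.

X = 0.162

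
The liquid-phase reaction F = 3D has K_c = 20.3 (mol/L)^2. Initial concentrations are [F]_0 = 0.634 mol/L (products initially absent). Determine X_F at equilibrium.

X = 0.763

Let X = conversion of F; extent ξ = 0.634·X mol/L.
Concentrations: [F] = 0.634 − 0.634X; [D] = 1.9X.
K_c = [D]^3 / ([F]).
Setting equal to 20.3 and solving for X on (0,1) gives X = 0.763.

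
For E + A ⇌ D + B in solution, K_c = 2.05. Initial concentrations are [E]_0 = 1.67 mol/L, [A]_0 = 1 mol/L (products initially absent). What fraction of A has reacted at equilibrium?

X = 0.727

Let X = conversion of A; extent ξ = 1·X mol/L.
Concentrations: [E] = 1.67 − 1X; [A] = 1 − 1X; [D] = 1X; [B] = 1X.
K_c = [D] [B] / ([E] [A]).
This equals 2.05 at X = 0.727 (the root in 0 < X < 1).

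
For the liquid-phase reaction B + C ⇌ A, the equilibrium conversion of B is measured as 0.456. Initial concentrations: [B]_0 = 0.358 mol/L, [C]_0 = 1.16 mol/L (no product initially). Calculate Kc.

Let X = conversion of B.
Concentrations: [B] = 0.358 − 0.358X; [C] = 1.16 − 0.358X; [A] = 0.358X.
At X = 0.456: [B] = 0.195, [C] = 0.997, [A] = 0.163.
Kc = [A] / ([B] [C]) = 0.841 L/mol.

Kc = 0.841 L/mol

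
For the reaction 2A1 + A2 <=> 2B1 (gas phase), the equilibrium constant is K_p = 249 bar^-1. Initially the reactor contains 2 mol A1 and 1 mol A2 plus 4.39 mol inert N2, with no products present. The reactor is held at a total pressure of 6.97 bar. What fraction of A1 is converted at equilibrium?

Basis: 2 mol A1 initially; let X = conversion of A1. Extent ξ = X.
Moles: n_A1 = 2 − 2X; n_A2 = 1 − X; n_B1 = 2X; n_I = 4.39 (inert).
Summing: n_T = 7.39 − X.
y_i = n_i/n_T, p_i = y_i·P. K_p = p_B1^2 / (p_A1^2 p_A2).
Equating to 249 bar^-1 and solving on 0 < X < 1: X = 0.859.

X = 0.859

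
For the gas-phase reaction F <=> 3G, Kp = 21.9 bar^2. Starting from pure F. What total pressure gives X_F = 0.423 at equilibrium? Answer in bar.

P = 4.59 bar

Basis: 1 mol F initially; let X = conversion of F. Extent ξ = X.
Mole table: n_F = 1 − X; n_G = 3X.
n_T = Σnᵢ = 1 + 2X.
Kp = p_G^3 / (p_F) with p_i = (n_i/n_T)·P.
At X = 0.423: the mole-fraction product g(X) = Π y_i^ν_i = 1.039. Since Kp = g(X)·P^{2}, P = (Kp/g)^(1/2) = (21.9/1.039)^(1/2) = 4.59 bar.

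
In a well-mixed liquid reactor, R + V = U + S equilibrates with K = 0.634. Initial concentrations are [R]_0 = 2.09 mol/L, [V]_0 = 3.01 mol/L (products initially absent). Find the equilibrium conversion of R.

X = 0.525

Let X = conversion of R; extent ξ = 2.09·X mol/L.
Concentrations: [R] = 2.09 − 2.09X; [V] = 3.01 − 2.09X; [U] = 2.09X; [S] = 2.09X.
K = [U] [S] / ([R] [V]).
Setting equal to 0.634 and solving for X on (0,1) gives X = 0.525.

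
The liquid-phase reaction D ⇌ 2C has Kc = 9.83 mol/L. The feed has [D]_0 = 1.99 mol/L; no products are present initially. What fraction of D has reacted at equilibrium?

X = 0.654

Let X = conversion of D; extent ξ = 1.99·X mol/L.
Concentrations: [D] = 1.99 − 1.99X; [C] = 3.98X.
Kc = [C]^2 / ([D]).
Setting equal to 9.83 and solving for X on (0,1) gives X = 0.654.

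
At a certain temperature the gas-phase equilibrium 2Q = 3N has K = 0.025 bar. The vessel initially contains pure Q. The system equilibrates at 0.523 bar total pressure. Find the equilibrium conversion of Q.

Let X = conversion of Q (basis 1 mol Q); extent of reaction ξ = 0.5X.
Mole table: n_Q = 1 − X; n_N = 1.5X.
Total moles n_T = 1 + 0.5X.
y_i = n_i/n_T, p_i = y_i·P. K = p_N^3 / (p_Q^2).
Setting this equal to 0.025 bar and taking the physical root (0 < X < 1) gives X = 0.213.

X = 0.213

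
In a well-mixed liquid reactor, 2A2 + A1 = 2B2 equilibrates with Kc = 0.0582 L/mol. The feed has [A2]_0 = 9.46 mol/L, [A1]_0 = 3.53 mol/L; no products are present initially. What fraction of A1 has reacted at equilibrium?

X = 0.357

Let X = conversion of A1; extent ξ = 3.53·X mol/L.
Concentrations: [A2] = 9.46 − 7.06X; [A1] = 3.53 − 3.53X; [B2] = 7.06X.
Kc = [B2]^2 / ([A2]^2 [A1]).
This equals 0.0582 at X = 0.357 (the root in 0 < X < 1).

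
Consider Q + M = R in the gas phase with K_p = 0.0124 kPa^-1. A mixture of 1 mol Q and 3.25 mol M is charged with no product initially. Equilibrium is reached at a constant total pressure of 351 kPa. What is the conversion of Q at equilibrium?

Let X = conversion of Q (basis 1 mol Q); extent of reaction ξ = X.
Moles: n_Q = 1 − X; n_M = 3.25 − X; n_R = X.
n_T = Σnᵢ = 4.25 − X.
With p_i = (n_i/n_T)P, K_p = p_R / (p_Q p_M).
Setting this equal to 0.0124 kPa^-1 and taking the physical root (0 < X < 1) gives X = 0.756.

X = 0.756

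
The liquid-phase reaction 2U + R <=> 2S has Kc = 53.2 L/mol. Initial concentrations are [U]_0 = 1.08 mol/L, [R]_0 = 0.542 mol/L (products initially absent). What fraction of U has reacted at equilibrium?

Let X = conversion of U; extent ξ = 1.08X/2 mol/L.
Concentrations: [U] = 1.08 − 1.08X; [R] = 0.542 − 0.54X; [S] = 1.08X.
Kc = [S]^2 / ([U]^2 [R]).
This equals 53.2 at X = 0.735 (the root in 0 < X < 1).

X = 0.735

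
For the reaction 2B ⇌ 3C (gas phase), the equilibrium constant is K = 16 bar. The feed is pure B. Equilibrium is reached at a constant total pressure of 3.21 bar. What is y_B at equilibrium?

y_B = 0.276

Basis: 1 mol B initially; let X = conversion of B. Extent ξ = 0.5X.
Mole table: n_B = 1 − X; n_C = 1.5X.
n_T = Σnᵢ = 1 + 0.5X.
y_i = n_i/n_T, p_i = y_i·P. K = p_C^3 / (p_B^2).
Setting this equal to 16 bar and taking the physical root (0 < X < 1) gives X = 0.636.
Then n_B = 0.364, n_T = 1.32, so y_B = 0.276.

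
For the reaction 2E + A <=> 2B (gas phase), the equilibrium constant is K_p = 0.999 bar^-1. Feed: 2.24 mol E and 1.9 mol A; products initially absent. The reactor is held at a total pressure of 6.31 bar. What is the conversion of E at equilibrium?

X = 0.599

Basis: 2.24 mol E initially; let X = conversion of E. Extent ξ = 1.12X.
Moles: n_E = 2.24 − 2.24X; n_A = 1.9 − 1.12X; n_B = 2.24X.
n_T = Σnᵢ = 4.14 − 1.12X.
y_i = n_i/n_T, p_i = y_i·P. K_p = p_B^2 / (p_E^2 p_A).
This yields a degree-3 equation in X; solving on (0,1), X = 0.599.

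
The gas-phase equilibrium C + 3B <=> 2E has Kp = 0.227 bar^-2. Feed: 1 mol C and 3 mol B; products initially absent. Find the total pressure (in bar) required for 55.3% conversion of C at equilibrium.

P = 6.47 bar

Basis: 1 mol C initially; let X = conversion of C. Extent ξ = X.
At extent ξ: n_C = 1 − X; n_B = 3 − 3X; n_E = 2X.
n_T = Σnᵢ = 4 − 2X.
Kp = p_E^2 / (p_C p_B^3) with p_i = (n_i/n_T)·P.
At X = 0.553: the mole-fraction product g(X) = Π y_i^ν_i = 9.504. Since Kp = g(X)·P^{-2}, P = (g/Kp)^(1/2) = (9.504/0.227)^(1/2) = 6.47 bar.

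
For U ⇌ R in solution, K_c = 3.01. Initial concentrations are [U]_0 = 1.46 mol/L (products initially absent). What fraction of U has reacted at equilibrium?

Let X = conversion of U; extent ξ = 1.46·X mol/L.
Concentrations: [U] = 1.46 − 1.46X; [R] = 1.46X.
K_c = [R] / ([U]).
Equating to 3.01: the physical root is X = 0.751.

X = 0.751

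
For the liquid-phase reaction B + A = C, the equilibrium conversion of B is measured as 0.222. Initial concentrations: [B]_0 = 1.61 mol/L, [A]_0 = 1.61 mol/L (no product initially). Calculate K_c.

K_c = 0.228 L/mol

Let X = conversion of B.
Concentrations: [B] = 1.61 − 1.61X; [A] = 1.61 − 1.61X; [C] = 1.61X.
At X = 0.222: [B] = 1.25, [A] = 1.25, [C] = 0.357.
K_c = [C] / ([B] [A]) = 0.228 L/mol.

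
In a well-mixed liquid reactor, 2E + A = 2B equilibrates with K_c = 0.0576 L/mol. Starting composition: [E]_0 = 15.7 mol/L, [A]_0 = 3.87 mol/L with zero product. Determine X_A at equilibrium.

X = 0.506

Let X = conversion of A; extent ξ = 3.87·X mol/L.
Concentrations: [E] = 15.7 − 7.74X; [A] = 3.87 − 3.87X; [B] = 7.74X.
K_c = [B]^2 / ([E]^2 [A]).
Setting equal to 0.0576 and solving for X on (0,1) gives X = 0.506.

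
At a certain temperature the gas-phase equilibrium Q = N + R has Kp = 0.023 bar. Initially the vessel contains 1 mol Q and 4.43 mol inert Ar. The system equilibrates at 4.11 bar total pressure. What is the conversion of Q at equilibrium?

Let X = conversion of Q (basis 1 mol Q); extent of reaction ξ = X.
Moles: n_Q = 1 − X; n_N = X; n_R = X; n_I = 4.43 (inert).
Summing: n_T = 5.43 + X.
With p_i = (n_i/n_T)P, Kp = p_N p_R / (p_Q).
Equating to 0.023 bar and solving on 0 < X < 1: X = 0.162.

X = 0.162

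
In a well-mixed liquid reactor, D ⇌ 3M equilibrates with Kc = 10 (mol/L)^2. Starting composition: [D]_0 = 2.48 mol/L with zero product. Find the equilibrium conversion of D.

X = 0.341

Let X = conversion of D; extent ξ = 2.48·X mol/L.
Concentrations: [D] = 2.48 − 2.48X; [M] = 7.44X.
Kc = [M]^3 / ([D]).
Equating to 10 (mol/L)^2: the physical root is X = 0.341.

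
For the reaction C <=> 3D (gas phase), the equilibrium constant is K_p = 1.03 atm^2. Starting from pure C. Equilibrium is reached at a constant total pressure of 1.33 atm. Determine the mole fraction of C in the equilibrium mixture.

y_C = 0.390

Let X = conversion of C (basis 1 mol C); extent of reaction ξ = X.
At extent ξ: n_C = 1 − X; n_D = 3X.
Summing: n_T = 1 + 2X.
Mole fractions y_i = n_i/n_T; K_p = p_D^3 / (p_C) with p_i = y_i·P.
This yields a degree-3 equation in X; solving on (0,1), X = 0.343.
Then n_C = 0.657, n_T = 1.69, so y_C = 0.390.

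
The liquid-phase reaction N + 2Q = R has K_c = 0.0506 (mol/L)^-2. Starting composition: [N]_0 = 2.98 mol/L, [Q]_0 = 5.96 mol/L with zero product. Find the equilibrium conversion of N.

X = 0.396

Let X = conversion of N; extent ξ = 2.98·X mol/L.
Concentrations: [N] = 2.98 − 2.98X; [Q] = 5.96 − 5.96X; [R] = 2.98X.
K_c = [R] / ([N] [Q]^2).
Setting equal to 0.0506 and solving for X on (0,1) gives X = 0.396.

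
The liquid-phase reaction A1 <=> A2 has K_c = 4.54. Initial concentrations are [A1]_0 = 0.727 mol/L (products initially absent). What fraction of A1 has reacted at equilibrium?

X = 0.819

Let X = conversion of A1; extent ξ = 0.727·X mol/L.
Concentrations: [A1] = 0.727 − 0.727X; [A2] = 0.727X.
K_c = [A2] / ([A1]).
Equating to 4.54: the physical root is X = 0.819.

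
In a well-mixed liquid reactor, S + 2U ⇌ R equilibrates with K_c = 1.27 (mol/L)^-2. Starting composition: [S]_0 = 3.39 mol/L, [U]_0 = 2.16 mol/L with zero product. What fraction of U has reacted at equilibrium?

X = 0.766

Let X = conversion of U; extent ξ = 2.16X/2 mol/L.
Concentrations: [S] = 3.39 − 1.08X; [U] = 2.16 − 2.16X; [R] = 1.08X.
K_c = [R] / ([S] [U]^2).
This equals 1.27 at X = 0.766 (the root in 0 < X < 1).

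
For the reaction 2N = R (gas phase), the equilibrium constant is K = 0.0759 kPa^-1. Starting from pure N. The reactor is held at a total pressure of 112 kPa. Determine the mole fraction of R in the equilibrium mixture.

Basis: 1 mol N initially; let X = conversion of N. Extent ξ = 0.5X.
At extent ξ: n_N = 1 − X; n_R = 0.5X.
Summing: n_T = 1 − 0.5X.
y_i = n_i/n_T, p_i = y_i·P. K = p_R / (p_N^2).
Setting this equal to 0.0759 kPa^-1 and taking the physical root (0 < X < 1) gives X = 0.831.
Then n_R = 0.415, n_T = 0.585, so y_R = 0.711.

y_R = 0.711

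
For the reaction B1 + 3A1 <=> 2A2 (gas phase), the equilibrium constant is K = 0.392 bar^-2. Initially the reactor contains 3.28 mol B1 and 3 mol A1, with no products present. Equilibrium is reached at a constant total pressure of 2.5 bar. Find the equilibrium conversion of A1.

X = 0.480

Basis: 3 mol A1 initially; let X = conversion of A1. Extent ξ = X.
Mole table: n_B1 = 3.28 − X; n_A1 = 3 − 3X; n_A2 = 2X.
Summing: n_T = 6.28 − 2X.
With p_i = (n_i/n_T)P, K = p_A2^2 / (p_B1 p_A1^3).
This yields a degree-4 equation in X; solving on (0,1), X = 0.480.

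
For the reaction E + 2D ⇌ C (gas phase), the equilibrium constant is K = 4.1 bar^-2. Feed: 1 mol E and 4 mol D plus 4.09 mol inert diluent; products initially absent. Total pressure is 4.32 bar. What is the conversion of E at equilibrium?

X = 0.878

Take 1 mol E as basis and let X be its fractional conversion, so ξ = X.
Moles: n_E = 1 − X; n_D = 4 − 2X; n_C = X; n_I = 4.09 (inert).
Summing: n_T = 9.09 − 2X.
y_i = n_i/n_T, p_i = y_i·P. K = p_C / (p_E p_D^2).
Setting this equal to 4.1 bar^-2 and taking the physical root (0 < X < 1) gives X = 0.878.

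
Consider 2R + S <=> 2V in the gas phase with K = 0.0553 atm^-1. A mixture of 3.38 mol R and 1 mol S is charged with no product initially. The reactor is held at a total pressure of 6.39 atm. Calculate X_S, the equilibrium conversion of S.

Basis: 1 mol S initially; let X = conversion of S. Extent ξ = X.
Mole table: n_R = 3.38 − 2X; n_S = 1 − X; n_V = 2X.
Summing: n_T = 4.38 − X.
y_i = n_i/n_T, p_i = y_i·P. K = p_V^2 / (p_R^2 p_S).
Setting this equal to 0.0553 atm^-1 and taking the physical root (0 < X < 1) gives X = 0.329.

X = 0.329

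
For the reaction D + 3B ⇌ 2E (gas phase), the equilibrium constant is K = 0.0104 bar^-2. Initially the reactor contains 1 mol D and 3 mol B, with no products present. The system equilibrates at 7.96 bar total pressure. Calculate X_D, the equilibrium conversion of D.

X = 0.302

Let X = conversion of D (basis 1 mol D); extent of reaction ξ = X.
Species balance: n_D = 1 − X; n_B = 3 − 3X; n_E = 2X.
Summing: n_T = 4 − 2X.
y_i = n_i/n_T, p_i = y_i·P. K = p_E^2 / (p_D p_B^3).
Setting this equal to 0.0104 bar^-2 and taking the physical root (0 < X < 1) gives X = 0.302.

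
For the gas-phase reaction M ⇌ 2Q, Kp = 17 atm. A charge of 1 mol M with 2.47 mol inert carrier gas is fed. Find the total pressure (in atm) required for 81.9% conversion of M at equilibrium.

P = 4.92 atm

Basis: 1 mol M initially; let X = conversion of M. Extent ξ = X.
Moles: n_M = 1 − X; n_Q = 2X; n_I = 2.47 (inert).
Total moles n_T = 3.47 + X.
Kp = p_Q^2 / (p_M) with p_i = (n_i/n_T)·P.
At X = 0.819: the mole-fraction product g(X) = Π y_i^ν_i = 3.456. Since Kp = g(X)·P^{1}, P = (Kp/g)^(1/1) = (17/3.456)^(1/1) = 4.92 atm.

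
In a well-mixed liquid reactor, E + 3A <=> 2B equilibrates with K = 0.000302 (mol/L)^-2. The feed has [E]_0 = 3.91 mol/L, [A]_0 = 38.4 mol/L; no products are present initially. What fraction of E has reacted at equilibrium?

Let X = conversion of E; extent ξ = 3.91·X mol/L.
Concentrations: [E] = 3.91 − 3.91X; [A] = 38.4 − 11.7X; [B] = 7.82X.
K = [B]^2 / ([E] [A]^3).
Setting equal to 0.000302 and solving for X on (0,1) gives X = 0.541.

X = 0.541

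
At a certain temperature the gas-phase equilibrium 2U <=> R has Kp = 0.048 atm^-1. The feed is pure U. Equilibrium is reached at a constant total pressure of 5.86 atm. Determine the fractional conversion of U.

Take 1 mol U as basis and let X be its fractional conversion, so ξ = 0.5X.
Moles: n_U = 1 − X; n_R = 0.5X.
Summing: n_T = 1 − 0.5X.
y_i = n_i/n_T, p_i = y_i·P. Kp = p_R / (p_U^2).
Equating to 0.048 atm^-1 and solving on 0 < X < 1: X = 0.314.

X = 0.314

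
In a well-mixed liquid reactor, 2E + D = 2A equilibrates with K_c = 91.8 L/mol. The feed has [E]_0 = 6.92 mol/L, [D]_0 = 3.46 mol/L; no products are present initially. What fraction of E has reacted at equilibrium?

X = 0.867

Let X = conversion of E; extent ξ = 6.92X/2 mol/L.
Concentrations: [E] = 6.92 − 6.92X; [D] = 3.46 − 3.46X; [A] = 6.92X.
K_c = [A]^2 / ([E]^2 [D]).
Equating to 91.8 L/mol: the physical root is X = 0.867.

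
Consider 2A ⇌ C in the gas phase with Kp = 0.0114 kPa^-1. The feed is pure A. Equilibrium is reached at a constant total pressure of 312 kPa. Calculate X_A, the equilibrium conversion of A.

X = 0.744

Let X = conversion of A (basis 1 mol A); extent of reaction ξ = 0.5X.
Mole table: n_A = 1 − X; n_C = 0.5X.
n_T = Σnᵢ = 1 − 0.5X.
y_i = n_i/n_T, p_i = y_i·P. Kp = p_C / (p_A^2).
This yields a degree-2 equation in X; solving on (0,1), X = 0.744.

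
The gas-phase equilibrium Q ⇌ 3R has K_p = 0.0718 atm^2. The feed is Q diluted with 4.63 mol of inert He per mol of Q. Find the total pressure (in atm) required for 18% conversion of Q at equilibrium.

P = 3.66 atm

Take 1 mol Q as basis and let X be its fractional conversion, so ξ = X.
Species balance: n_Q = 1 − X; n_R = 3X; n_I = 4.63 (inert).
Summing: n_T = 5.63 + 2X.
K_p = p_R^3 / (p_Q) with p_i = (n_i/n_T)·P.
At X = 0.18: the mole-fraction product g(X) = Π y_i^ν_i = 0.005352. Since K_p = g(X)·P^{2}, P = (K_p/g)^(1/2) = (0.0718/0.005352)^(1/2) = 3.66 atm.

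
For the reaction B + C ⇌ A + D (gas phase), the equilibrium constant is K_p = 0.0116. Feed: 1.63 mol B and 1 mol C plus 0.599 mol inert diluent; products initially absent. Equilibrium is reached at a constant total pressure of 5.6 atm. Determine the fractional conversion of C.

Basis: 1 mol C initially; let X = conversion of C. Extent ξ = X.
At extent ξ: n_B = 1.63 − X; n_C = 1 − X; n_A = X; n_D = X; n_I = 0.599 (inert).
Total moles n_T = 3.23 (Δν = 0, constant).
y_i = n_i/n_T, p_i = y_i·P. K_p = p_A p_D / (p_B p_C).
Equating to 0.0116 and solving on 0 < X < 1: X = 0.124.

X = 0.124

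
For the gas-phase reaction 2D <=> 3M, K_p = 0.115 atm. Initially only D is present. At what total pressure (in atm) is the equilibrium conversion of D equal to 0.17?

Take 1 mol D as basis and let X be its fractional conversion, so ξ = 0.5X.
Moles: n_D = 1 − X; n_M = 1.5X.
n_T = Σnᵢ = 1 + 0.5X.
K_p = p_M^3 / (p_D^2) with p_i = (n_i/n_T)·P.
At X = 0.17: the mole-fraction product g(X) = Π y_i^ν_i = 0.02218. Since K_p = g(X)·P^{1}, P = (K_p/g)^(1/1) = (0.115/0.02218)^(1/1) = 5.18 atm.

P = 5.18 atm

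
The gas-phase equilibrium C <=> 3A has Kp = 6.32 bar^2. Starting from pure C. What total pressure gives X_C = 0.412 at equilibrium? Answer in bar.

Basis: 1 mol C initially; let X = conversion of C. Extent ξ = X.
Species balance: n_C = 1 − X; n_A = 3X.
n_T = Σnᵢ = 1 + 2X.
Kp = p_A^3 / (p_C) with p_i = (n_i/n_T)·P.
At X = 0.412: the mole-fraction product g(X) = Π y_i^ν_i = 0.9652. Since Kp = g(X)·P^{2}, P = (Kp/g)^(1/2) = (6.32/0.9652)^(1/2) = 2.56 bar.

P = 2.56 bar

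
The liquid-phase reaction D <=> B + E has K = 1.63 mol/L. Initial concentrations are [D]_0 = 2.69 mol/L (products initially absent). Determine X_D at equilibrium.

Let X = conversion of D; extent ξ = 2.69·X mol/L.
Concentrations: [D] = 2.69 − 2.69X; [B] = 2.69X; [E] = 2.69X.
K = [B] [E] / ([D]).
This equals 1.63 at X = 0.532 (the root in 0 < X < 1).

X = 0.532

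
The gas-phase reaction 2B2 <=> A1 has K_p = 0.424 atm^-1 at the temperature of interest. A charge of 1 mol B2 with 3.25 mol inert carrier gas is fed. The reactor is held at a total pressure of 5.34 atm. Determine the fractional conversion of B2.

Basis: 1 mol B2 initially; let X = conversion of B2. Extent ξ = 0.5X.
At extent ξ: n_B2 = 1 − X; n_A1 = 0.5X; n_I = 3.25 (inert).
Total moles n_T = 4.25 − 0.5X.
y_i = n_i/n_T, p_i = y_i·P. K_p = p_A1 / (p_B2^2).
Substituting and setting equal to 0.424 atm^-1 gives a polynomial in X; the root in (0,1) is X = 0.401.

X = 0.401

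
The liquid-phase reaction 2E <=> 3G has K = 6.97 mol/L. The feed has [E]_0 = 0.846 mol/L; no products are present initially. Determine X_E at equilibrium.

X = 0.658

Let X = conversion of E; extent ξ = 0.846X/2 mol/L.
Concentrations: [E] = 0.846 − 0.846X; [G] = 1.27X.
K = [G]^3 / ([E]^2).
Setting equal to 6.97 and solving for X on (0,1) gives X = 0.658.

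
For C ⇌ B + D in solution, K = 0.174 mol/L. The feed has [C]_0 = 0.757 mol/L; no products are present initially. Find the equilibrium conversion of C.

X = 0.378

Let X = conversion of C; extent ξ = 0.757·X mol/L.
Concentrations: [C] = 0.757 − 0.757X; [B] = 0.757X; [D] = 0.757X.
K = [B] [D] / ([C]).
Setting equal to 0.174 and solving for X on (0,1) gives X = 0.378.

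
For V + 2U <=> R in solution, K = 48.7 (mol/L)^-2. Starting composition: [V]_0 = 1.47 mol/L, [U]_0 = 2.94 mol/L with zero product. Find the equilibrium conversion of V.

X = 0.872

Let X = conversion of V; extent ξ = 1.47·X mol/L.
Concentrations: [V] = 1.47 − 1.47X; [U] = 2.94 − 2.94X; [R] = 1.47X.
K = [R] / ([V] [U]^2).
Solving K = 48.7 for X ∈ (0,1): X = 0.872.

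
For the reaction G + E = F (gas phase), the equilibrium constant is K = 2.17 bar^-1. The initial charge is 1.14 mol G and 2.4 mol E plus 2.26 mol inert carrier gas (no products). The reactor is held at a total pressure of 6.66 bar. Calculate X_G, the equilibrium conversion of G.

Take 1.14 mol G as basis and let X be its fractional conversion, so ξ = 1.14X.
At extent ξ: n_G = 1.14 − 1.14X; n_E = 2.4 − 1.14X; n_F = 1.14X; n_I = 2.26 (inert).
n_T = Σnᵢ = 5.8 − 1.14X.
Mole fractions y_i = n_i/n_T; K = p_F / (p_G p_E) with p_i = y_i·P.
Equating to 2.17 bar^-1 and solving on 0 < X < 1: X = 0.814.

X = 0.814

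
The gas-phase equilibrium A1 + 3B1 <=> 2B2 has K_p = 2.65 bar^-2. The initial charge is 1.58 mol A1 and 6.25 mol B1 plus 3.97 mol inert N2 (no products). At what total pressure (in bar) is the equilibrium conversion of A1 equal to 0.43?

P = 1.06 bar

Let X = conversion of A1 (basis 1.58 mol A1); extent of reaction ξ = 1.58X.
Species balance: n_A1 = 1.58 − 1.58X; n_B1 = 6.25 − 4.74X; n_B2 = 3.16X; n_I = 3.97 (inert).
n_T = Σnᵢ = 11.8 − 3.16X.
K_p = p_B2^2 / (p_A1 p_B1^3) with p_i = (n_i/n_T)·P.
At X = 0.43: the mole-fraction product g(X) = Π y_i^ν_i = 2.991. Since K_p = g(X)·P^{-2}, P = (g/K_p)^(1/2) = (2.991/2.65)^(1/2) = 1.06 bar.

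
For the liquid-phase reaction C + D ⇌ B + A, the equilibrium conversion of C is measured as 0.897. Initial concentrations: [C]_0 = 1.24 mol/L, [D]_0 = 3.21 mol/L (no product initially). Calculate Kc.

Kc = 4.62

Let X = conversion of C.
Concentrations: [C] = 1.24 − 1.24X; [D] = 3.21 − 1.24X; [B] = 1.24X; [A] = 1.24X.
At X = 0.897: [C] = 0.128, [D] = 2.1, [B] = 1.11, [A] = 1.11.
Kc = [B] [A] / ([C] [D]) = 4.62.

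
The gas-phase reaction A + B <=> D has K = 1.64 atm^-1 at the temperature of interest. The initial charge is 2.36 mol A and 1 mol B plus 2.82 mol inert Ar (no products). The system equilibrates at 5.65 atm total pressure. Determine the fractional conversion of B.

X = 0.734

Take 1 mol B as basis and let X be its fractional conversion, so ξ = X.
At extent ξ: n_A = 2.36 − X; n_B = 1 − X; n_D = X; n_I = 2.82 (inert).
n_T = Σnᵢ = 6.18 − X.
Mole fractions y_i = n_i/n_T; K = p_D / (p_A p_B) with p_i = y_i·P.
Setting this equal to 1.64 atm^-1 and taking the physical root (0 < X < 1) gives X = 0.734.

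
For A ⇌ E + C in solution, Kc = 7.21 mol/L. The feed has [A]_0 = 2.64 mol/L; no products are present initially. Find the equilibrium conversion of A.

Let X = conversion of A; extent ξ = 2.64·X mol/L.
Concentrations: [A] = 2.64 − 2.64X; [E] = 2.64X; [C] = 2.64X.
Kc = [E] [C] / ([A]).
Setting equal to 7.21 and solving for X on (0,1) gives X = 0.778.

X = 0.778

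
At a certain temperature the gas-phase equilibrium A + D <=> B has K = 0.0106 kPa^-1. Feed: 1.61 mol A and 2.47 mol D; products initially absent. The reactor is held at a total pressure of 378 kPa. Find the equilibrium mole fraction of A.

Let X = conversion of A (basis 1.61 mol A); extent of reaction ξ = 1.61X.
Species balance: n_A = 1.61 − 1.61X; n_D = 2.47 − 1.61X; n_B = 1.61X.
Total moles n_T = 4.08 − 1.61X.
y_i = n_i/n_T, p_i = y_i·P. K = p_B / (p_A p_D).
Equating to 0.0106 kPa^-1 and solving on 0 < X < 1: X = 0.652.
Then n_A = 0.56, n_T = 3.03, so y_A = 0.185.

y_A = 0.185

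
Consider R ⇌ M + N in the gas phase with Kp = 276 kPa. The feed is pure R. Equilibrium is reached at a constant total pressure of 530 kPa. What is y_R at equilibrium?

Take 1 mol R as basis and let X be its fractional conversion, so ξ = X.
Moles: n_R = 1 − X; n_M = X; n_N = X.
Summing: n_T = 1 + X.
y_i = n_i/n_T, p_i = y_i·P. Kp = p_M p_N / (p_R).
Substituting and setting equal to 276 kPa gives a polynomial in X; the root in (0,1) is X = 0.585.
Then n_R = 0.415, n_T = 1.59, so y_R = 0.262.

y_R = 0.262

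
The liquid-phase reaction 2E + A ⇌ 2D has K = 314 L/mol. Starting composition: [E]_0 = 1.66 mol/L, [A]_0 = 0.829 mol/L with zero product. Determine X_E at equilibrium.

X = 0.858

Let X = conversion of E; extent ξ = 1.66X/2 mol/L.
Concentrations: [E] = 1.66 − 1.66X; [A] = 0.829 − 0.83X; [D] = 1.66X.
K = [D]^2 / ([E]^2 [A]).
Equating to 314 L/mol: the physical root is X = 0.858.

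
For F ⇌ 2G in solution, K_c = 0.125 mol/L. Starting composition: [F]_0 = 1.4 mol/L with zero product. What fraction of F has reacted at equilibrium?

Let X = conversion of F; extent ξ = 1.4·X mol/L.
Concentrations: [F] = 1.4 − 1.4X; [G] = 2.8X.
K_c = [G]^2 / ([F]).
Equating to 0.125 mol/L: the physical root is X = 0.139.

X = 0.139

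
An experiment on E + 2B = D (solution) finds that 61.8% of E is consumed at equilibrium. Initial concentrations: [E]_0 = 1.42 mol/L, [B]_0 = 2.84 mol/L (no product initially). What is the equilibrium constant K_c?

Let X = conversion of E.
Concentrations: [E] = 1.42 − 1.42X; [B] = 2.84 − 2.84X; [D] = 1.42X.
At X = 0.618: [E] = 0.542, [B] = 1.08, [D] = 0.878.
K_c = [D] / ([E] [B]^2) = 1.37 (mol/L)^-2.

K_c = 1.37 (mol/L)^-2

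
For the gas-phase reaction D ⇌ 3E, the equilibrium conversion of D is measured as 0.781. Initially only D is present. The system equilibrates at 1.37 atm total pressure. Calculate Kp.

Take 1 mol D as basis and let X be its fractional conversion, so ξ = X.
Mole table: n_D = 1 − X; n_E = 3X.
Total moles n_T = 1 + 2X.
At X = 0.781: n_D = 0.219, n_E = 2.34, n_T = 2.56.
p_i = (n_i/n_T)·P. Kp = p_E^3 / (p_D) = 16.8 atm^2.

Kp = 16.8 atm^2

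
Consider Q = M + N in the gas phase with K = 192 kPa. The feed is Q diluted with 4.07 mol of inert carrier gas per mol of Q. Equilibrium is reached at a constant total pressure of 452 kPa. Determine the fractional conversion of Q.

Basis: 1 mol Q initially; let X = conversion of Q. Extent ξ = X.
Species balance: n_Q = 1 − X; n_M = X; n_N = X; n_I = 4.07 (inert).
Total moles n_T = 5.07 + X.
With p_i = (n_i/n_T)P, K = p_M p_N / (p_Q).
Substituting and setting equal to 192 kPa gives a polynomial in X; the root in (0,1) is X = 0.764.

X = 0.764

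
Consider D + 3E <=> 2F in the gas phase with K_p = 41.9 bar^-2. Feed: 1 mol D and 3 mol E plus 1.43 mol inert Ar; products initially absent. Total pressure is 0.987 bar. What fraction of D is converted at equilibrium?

X = 0.607

Basis: 1 mol D initially; let X = conversion of D. Extent ξ = X.
Species balance: n_D = 1 − X; n_E = 3 − 3X; n_F = 2X; n_I = 1.43 (inert).
Total moles n_T = 5.43 − 2X.
y_i = n_i/n_T, p_i = y_i·P. K_p = p_F^2 / (p_D p_E^3).
This yields a degree-4 equation in X; solving on (0,1), X = 0.607.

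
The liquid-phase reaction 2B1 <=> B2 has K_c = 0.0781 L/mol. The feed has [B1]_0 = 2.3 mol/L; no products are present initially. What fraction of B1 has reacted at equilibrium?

Let X = conversion of B1; extent ξ = 2.3X/2 mol/L.
Concentrations: [B1] = 2.3 − 2.3X; [B2] = 1.15X.
K_c = [B2] / ([B1]^2).
Setting equal to 0.0781 and solving for X on (0,1) gives X = 0.219.

X = 0.219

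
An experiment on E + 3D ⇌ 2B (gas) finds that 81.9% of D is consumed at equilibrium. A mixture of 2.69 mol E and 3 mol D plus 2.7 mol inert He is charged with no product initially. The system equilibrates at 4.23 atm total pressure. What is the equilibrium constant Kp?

Basis: 3 mol D initially; let X = conversion of D. Extent ξ = X.
Mole table: n_E = 2.69 − X; n_D = 3 − 3X; n_B = 2X; n_I = 2.7 (inert).
n_T = Σnᵢ = 8.39 − 2X.
At X = 0.819: n_E = 1.87, n_D = 0.543, n_B = 1.64, n_T = 6.75.
p_i = (n_i/n_T)·P. Kp = p_B^2 / (p_E p_D^3) = 22.8 atm^-2.

Kp = 22.8 atm^-2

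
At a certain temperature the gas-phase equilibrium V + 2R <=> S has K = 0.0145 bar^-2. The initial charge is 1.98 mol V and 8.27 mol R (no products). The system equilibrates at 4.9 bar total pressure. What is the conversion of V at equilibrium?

Basis: 1.98 mol V initially; let X = conversion of V. Extent ξ = 1.98X.
Species balance: n_V = 1.98 − 1.98X; n_R = 8.27 − 3.96X; n_S = 1.98X.
Summing: n_T = 10.2 − 3.96X.
y_i = n_i/n_T, p_i = y_i·P. K = p_S / (p_V p_R^2).
Setting this equal to 0.0145 bar^-2 and taking the physical root (0 < X < 1) gives X = 0.179.

X = 0.179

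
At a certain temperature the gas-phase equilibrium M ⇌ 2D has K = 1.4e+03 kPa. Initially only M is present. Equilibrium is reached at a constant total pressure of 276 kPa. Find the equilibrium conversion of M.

Let X = conversion of M (basis 1 mol M); extent of reaction ξ = X.
Species balance: n_M = 1 − X; n_D = 2X.
Total moles n_T = 1 + X.
Mole fractions y_i = n_i/n_T; K = p_D^2 / (p_M) with p_i = y_i·P.
Equating to 1.4e+03 kPa and solving on 0 < X < 1: X = 0.748.

X = 0.748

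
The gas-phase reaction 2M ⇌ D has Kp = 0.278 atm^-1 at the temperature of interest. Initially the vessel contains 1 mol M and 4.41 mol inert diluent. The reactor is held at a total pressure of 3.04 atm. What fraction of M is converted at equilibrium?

Basis: 1 mol M initially; let X = conversion of M. Extent ξ = 0.5X.
Moles: n_M = 1 − X; n_D = 0.5X; n_I = 4.41 (inert).
Total moles n_T = 5.41 − 0.5X.
With p_i = (n_i/n_T)P, Kp = p_D / (p_M^2).
Setting this equal to 0.278 atm^-1 and taking the physical root (0 < X < 1) gives X = 0.202.

X = 0.202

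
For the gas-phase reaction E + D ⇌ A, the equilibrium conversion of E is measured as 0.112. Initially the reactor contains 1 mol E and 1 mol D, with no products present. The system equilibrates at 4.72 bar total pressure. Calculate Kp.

Basis: 1 mol E initially; let X = conversion of E. Extent ξ = X.
At extent ξ: n_E = 1 − X; n_D = 1 − X; n_A = X.
Total moles n_T = 2 − X.
At X = 0.112: n_E = 0.888, n_D = 0.888, n_A = 0.112, n_T = 1.89.
p_i = (n_i/n_T)·P. Kp = p_A / (p_E p_D) = 0.0568 bar^-1.

Kp = 0.0568 bar^-1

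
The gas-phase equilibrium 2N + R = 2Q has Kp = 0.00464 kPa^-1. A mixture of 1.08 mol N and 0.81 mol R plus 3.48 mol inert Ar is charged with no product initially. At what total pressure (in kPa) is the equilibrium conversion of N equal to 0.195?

P = 94.5 kPa

Take 1.08 mol N as basis and let X be its fractional conversion, so ξ = 0.54X.
At extent ξ: n_N = 1.08 − 1.08X; n_R = 0.81 − 0.54X; n_Q = 1.08X; n_I = 3.48 (inert).
n_T = Σnᵢ = 5.37 − 0.54X.
Kp = p_Q^2 / (p_N^2 p_R) with p_i = (n_i/n_T)·P.
At X = 0.195: the mole-fraction product g(X) = Π y_i^ν_i = 0.4384. Since Kp = g(X)·P^{-1}, P = (g/Kp)^(1/1) = (0.4384/0.00464)^(1/1) = 94.5 kPa.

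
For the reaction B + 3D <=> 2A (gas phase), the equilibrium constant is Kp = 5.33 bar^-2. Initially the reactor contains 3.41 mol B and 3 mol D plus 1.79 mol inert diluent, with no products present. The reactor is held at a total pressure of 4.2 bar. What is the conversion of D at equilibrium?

X = 0.753

Take 3 mol D as basis and let X be its fractional conversion, so ξ = X.
At extent ξ: n_B = 3.41 − X; n_D = 3 − 3X; n_A = 2X; n_I = 1.79 (inert).
n_T = Σnᵢ = 8.2 − 2X.
With p_i = (n_i/n_T)P, Kp = p_A^2 / (p_B p_D^3).
Substituting and setting equal to 5.33 bar^-2 gives a polynomial in X; the root in (0,1) is X = 0.753.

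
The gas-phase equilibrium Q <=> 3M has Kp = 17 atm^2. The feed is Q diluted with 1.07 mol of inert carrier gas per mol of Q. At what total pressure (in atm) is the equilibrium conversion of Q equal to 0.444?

P = 5.92 atm

Basis: 1 mol Q initially; let X = conversion of Q. Extent ξ = X.
Mole table: n_Q = 1 − X; n_M = 3X; n_I = 1.07 (inert).
n_T = Σnᵢ = 2.07 + 2X.
Kp = p_M^3 / (p_Q) with p_i = (n_i/n_T)·P.
At X = 0.444: the mole-fraction product g(X) = Π y_i^ν_i = 0.4858. Since Kp = g(X)·P^{2}, P = (Kp/g)^(1/2) = (17/0.4858)^(1/2) = 5.92 atm.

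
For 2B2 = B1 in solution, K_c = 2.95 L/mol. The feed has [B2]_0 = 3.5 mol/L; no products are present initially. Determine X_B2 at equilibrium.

Let X = conversion of B2; extent ξ = 3.5X/2 mol/L.
Concentrations: [B2] = 3.5 − 3.5X; [B1] = 1.75X.
K_c = [B1] / ([B2]^2).
Equating to 2.95 L/mol: the physical root is X = 0.803.

X = 0.803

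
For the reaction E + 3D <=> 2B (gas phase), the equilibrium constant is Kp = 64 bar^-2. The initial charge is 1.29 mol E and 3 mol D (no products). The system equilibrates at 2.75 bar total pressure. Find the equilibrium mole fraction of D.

y_D = 0.174

Take 3 mol D as basis and let X be its fractional conversion, so ξ = X.
Mole table: n_E = 1.29 − X; n_D = 3 − 3X; n_B = 2X.
Total moles n_T = 4.29 − 2X.
Mole fractions y_i = n_i/n_T; Kp = p_B^2 / (p_E p_D^3) with p_i = y_i·P.
Equating to 64 bar^-2 and solving on 0 < X < 1: X = 0.850.
Then n_D = 0.45, n_T = 2.59, so y_D = 0.174.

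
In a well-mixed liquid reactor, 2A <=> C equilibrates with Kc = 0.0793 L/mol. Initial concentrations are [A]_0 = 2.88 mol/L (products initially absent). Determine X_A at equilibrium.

X = 0.254

Let X = conversion of A; extent ξ = 2.88X/2 mol/L.
Concentrations: [A] = 2.88 − 2.88X; [C] = 1.44X.
Kc = [C] / ([A]^2).
Setting equal to 0.0793 and solving for X on (0,1) gives X = 0.254.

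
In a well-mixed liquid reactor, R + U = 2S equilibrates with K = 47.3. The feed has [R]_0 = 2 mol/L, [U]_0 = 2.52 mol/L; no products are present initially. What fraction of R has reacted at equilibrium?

X = 0.851

Let X = conversion of R; extent ξ = 2·X mol/L.
Concentrations: [R] = 2 − 2X; [U] = 2.52 − 2X; [S] = 4X.
K = [S]^2 / ([R] [U]).
Setting equal to 47.3 and solving for X on (0,1) gives X = 0.851.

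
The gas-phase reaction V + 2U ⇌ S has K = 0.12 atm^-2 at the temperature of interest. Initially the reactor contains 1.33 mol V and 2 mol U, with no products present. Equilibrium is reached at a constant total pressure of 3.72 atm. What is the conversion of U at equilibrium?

Basis: 2 mol U initially; let X = conversion of U. Extent ξ = X.
Species balance: n_V = 1.33 − X; n_U = 2 − 2X; n_S = X.
Summing: n_T = 3.33 − 2X.
Mole fractions y_i = n_i/n_T; K = p_S / (p_V p_U^2) with p_i = y_i·P.
Setting this equal to 0.12 atm^-2 and taking the physical root (0 < X < 1) gives X = 0.374.

X = 0.374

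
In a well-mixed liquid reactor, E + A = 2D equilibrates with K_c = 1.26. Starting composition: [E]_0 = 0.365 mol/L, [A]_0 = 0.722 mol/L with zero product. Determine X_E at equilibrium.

X = 0.489

Let X = conversion of E; extent ξ = 0.365·X mol/L.
Concentrations: [E] = 0.365 − 0.365X; [A] = 0.722 − 0.365X; [D] = 0.73X.
K_c = [D]^2 / ([E] [A]).
Solving K_c = 1.26 for X ∈ (0,1): X = 0.489.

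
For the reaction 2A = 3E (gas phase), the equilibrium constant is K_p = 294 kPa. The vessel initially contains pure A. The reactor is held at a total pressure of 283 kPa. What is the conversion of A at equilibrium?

X = 0.473

Basis: 1 mol A initially; let X = conversion of A. Extent ξ = 0.5X.
At extent ξ: n_A = 1 − X; n_E = 1.5X.
Total moles n_T = 1 + 0.5X.
Mole fractions y_i = n_i/n_T; K_p = p_E^3 / (p_A^2) with p_i = y_i·P.
Equating to 294 kPa and solving on 0 < X < 1: X = 0.473.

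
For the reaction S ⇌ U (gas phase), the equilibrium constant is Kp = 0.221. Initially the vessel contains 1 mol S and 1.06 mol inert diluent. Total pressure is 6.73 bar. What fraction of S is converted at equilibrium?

Basis: 1 mol S initially; let X = conversion of S. Extent ξ = X.
Species balance: n_S = 1 − X; n_U = X; n_I = 1.06 (inert).
Since Δν = 0, n_T = 2.06 throughout.
With p_i = (n_i/n_T)P, Kp = p_U / (p_S).
Setting this equal to 0.221 and taking the physical root (0 < X < 1) gives X = 0.181.

X = 0.181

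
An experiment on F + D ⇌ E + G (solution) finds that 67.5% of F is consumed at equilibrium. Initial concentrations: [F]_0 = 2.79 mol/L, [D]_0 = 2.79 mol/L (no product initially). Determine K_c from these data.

K_c = 4.31

Let X = conversion of F.
Concentrations: [F] = 2.79 − 2.79X; [D] = 2.79 − 2.79X; [E] = 2.79X; [G] = 2.79X.
At X = 0.675: [F] = 0.907, [D] = 0.907, [E] = 1.88, [G] = 1.88.
K_c = [E] [G] / ([F] [D]) = 4.31.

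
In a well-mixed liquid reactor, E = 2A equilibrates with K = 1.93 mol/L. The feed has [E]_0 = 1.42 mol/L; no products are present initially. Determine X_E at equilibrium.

X = 0.437

Let X = conversion of E; extent ξ = 1.42·X mol/L.
Concentrations: [E] = 1.42 − 1.42X; [A] = 2.84X.
K = [A]^2 / ([E]).
Equating to 1.93 mol/L: the physical root is X = 0.437.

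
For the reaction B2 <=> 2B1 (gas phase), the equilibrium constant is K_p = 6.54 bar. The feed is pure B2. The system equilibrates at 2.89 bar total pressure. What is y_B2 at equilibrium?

y_B2 = 0.249

Let X = conversion of B2 (basis 1 mol B2); extent of reaction ξ = X.
Mole table: n_B2 = 1 − X; n_B1 = 2X.
Total moles n_T = 1 + X.
y_i = n_i/n_T, p_i = y_i·P. K_p = p_B1^2 / (p_B2).
Equating to 6.54 bar and solving on 0 < X < 1: X = 0.601.
Then n_B2 = 0.399, n_T = 1.6, so y_B2 = 0.249.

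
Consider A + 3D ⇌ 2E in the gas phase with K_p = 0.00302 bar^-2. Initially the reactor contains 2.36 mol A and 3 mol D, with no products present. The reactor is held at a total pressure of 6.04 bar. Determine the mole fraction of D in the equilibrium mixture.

Take 3 mol D as basis and let X be its fractional conversion, so ξ = X.
Species balance: n_A = 2.36 − X; n_D = 3 − 3X; n_E = 2X.
Total moles n_T = 5.36 − 2X.
Mole fractions y_i = n_i/n_T; K_p = p_E^2 / (p_A p_D^3) with p_i = y_i·P.
Equating to 0.00302 bar^-2 and solving on 0 < X < 1: X = 0.187.
Then n_D = 2.44, n_T = 4.99, so y_D = 0.489.

y_D = 0.489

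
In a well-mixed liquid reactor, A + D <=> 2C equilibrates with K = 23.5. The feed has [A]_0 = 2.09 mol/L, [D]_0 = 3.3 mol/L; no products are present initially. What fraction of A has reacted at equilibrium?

X = 0.838

Let X = conversion of A; extent ξ = 2.09·X mol/L.
Concentrations: [A] = 2.09 − 2.09X; [D] = 3.3 − 2.09X; [C] = 4.18X.
K = [C]^2 / ([A] [D]).
Setting equal to 23.5 and solving for X on (0,1) gives X = 0.838.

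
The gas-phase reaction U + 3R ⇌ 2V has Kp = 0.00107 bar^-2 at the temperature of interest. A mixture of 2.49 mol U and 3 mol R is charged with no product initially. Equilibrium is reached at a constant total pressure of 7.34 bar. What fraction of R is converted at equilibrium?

X = 0.145

Take 3 mol R as basis and let X be its fractional conversion, so ξ = X.
Moles: n_U = 2.49 − X; n_R = 3 − 3X; n_V = 2X.
Summing: n_T = 5.49 − 2X.
y_i = n_i/n_T, p_i = y_i·P. Kp = p_V^2 / (p_U p_R^3).
This yields a degree-4 equation in X; solving on (0,1), X = 0.145.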